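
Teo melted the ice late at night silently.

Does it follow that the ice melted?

yes

'Teo melted the ice' is the causative; it entails the inchoative 'the ice melted'.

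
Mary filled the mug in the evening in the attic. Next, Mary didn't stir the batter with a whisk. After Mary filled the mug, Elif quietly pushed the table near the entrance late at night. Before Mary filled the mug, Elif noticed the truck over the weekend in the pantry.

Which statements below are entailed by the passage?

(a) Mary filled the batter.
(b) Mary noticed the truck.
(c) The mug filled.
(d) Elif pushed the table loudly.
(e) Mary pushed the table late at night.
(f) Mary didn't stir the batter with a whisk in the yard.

(c), (f)

(a) Not entailed — Mary filled the mug, not the batter; the batter belongs to the stirring event.
(b) Not entailed — the passage has Elif noticing the truck, not Mary.
(c) Entailed — 'Mary filled the mug' is causative; it entails the inchoative 'the mug filled'.
(d) Not entailed — 'loudly' adds a manner not in (and inconsistent with) the original.
(e) Not entailed — the passage has Elif pushing the table, not Mary.
(f) Entailed — under negation, adding a further restriction is entailed: if no such stirring event occurred, none occurred in the yard either.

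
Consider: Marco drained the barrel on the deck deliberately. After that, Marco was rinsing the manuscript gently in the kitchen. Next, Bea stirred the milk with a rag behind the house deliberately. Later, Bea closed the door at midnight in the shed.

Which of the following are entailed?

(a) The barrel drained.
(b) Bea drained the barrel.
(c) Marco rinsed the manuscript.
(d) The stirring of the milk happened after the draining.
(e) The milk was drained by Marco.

(a) Entailed — 'Marco drained the barrel' is causative; it entails the inchoative 'the barrel drained'.
(b) Not entailed — the passage has Marco draining the barrel, not Bea.
(c) Entailed — 'rinse' is an activity; 'was rinsing' entails that some rinsing happened, so 'rinsed' holds.
(d) Entailed — the narrative places the draining before the stirring.
(e) Not entailed — Marco drained the barrel, not the milk; the milk belongs to the stirring event.

(a), (c), (d)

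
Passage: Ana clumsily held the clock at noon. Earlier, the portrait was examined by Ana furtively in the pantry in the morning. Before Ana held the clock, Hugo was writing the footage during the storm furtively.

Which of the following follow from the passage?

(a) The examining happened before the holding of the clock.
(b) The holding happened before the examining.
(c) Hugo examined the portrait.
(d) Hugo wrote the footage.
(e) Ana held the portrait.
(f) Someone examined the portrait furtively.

(a), (f)

(a) Entailed — the narrative places the examining before the holding.
(b) Not entailed — the narrative places the examining before the holding, not after.
(c) Not entailed — the passage has Ana examining the portrait, not Hugo.
(d) Not entailed — 'was writing' is progressive on an accomplishment; it does not entail the completed 'wrote'.
(e) Not entailed — Ana held the clock, not the portrait; the portrait belongs to the examining event.
(f) Entailed — dropping 'in the morning', 'in the pantry' and generalizing the agent leaves a sub-description the original still satisfies.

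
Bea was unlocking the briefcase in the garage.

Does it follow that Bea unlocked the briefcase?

'was unlocking' is progressive; for an accomplishment like 'unlock the briefcase', it doesn't entail completion.

no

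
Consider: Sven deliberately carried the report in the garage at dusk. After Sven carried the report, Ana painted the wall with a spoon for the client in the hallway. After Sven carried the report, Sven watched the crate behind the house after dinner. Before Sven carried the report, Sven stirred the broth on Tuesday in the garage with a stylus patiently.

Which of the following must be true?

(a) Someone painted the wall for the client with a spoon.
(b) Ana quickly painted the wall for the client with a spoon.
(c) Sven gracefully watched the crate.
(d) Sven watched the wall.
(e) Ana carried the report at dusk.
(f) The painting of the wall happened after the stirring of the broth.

(a) Entailed — every conjunct here is already in the original painting event.
(b) Not entailed — 'quickly' adds information not in the original event.
(c) Not entailed — 'gracefully' adds information not in the original event.
(d) Not entailed — Sven watched the crate, not the wall; the wall belongs to the painting event.
(e) Not entailed — the passage has Sven carrying the report, not Ana.
(f) Entailed — the narrative places the stirring before the painting.

(a), (f)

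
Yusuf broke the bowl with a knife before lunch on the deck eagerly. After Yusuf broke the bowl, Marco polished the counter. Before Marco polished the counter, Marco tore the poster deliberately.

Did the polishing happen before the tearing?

no

The narrative orders the tearing before the polishing.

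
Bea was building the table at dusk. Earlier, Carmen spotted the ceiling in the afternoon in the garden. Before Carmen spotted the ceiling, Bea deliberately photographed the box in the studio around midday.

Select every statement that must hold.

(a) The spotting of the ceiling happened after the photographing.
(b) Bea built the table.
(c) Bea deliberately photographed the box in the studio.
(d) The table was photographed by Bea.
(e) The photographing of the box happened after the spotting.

(a), (c)

(a) Entailed — the narrative places the photographing before the spotting.
(b) Not entailed — 'was building' is progressive on an accomplishment; it does not entail the completed 'built'.
(c) Entailed — every conjunct here is already in the original photographing event.
(d) Not entailed — Bea photographed the box, not the table; the table belongs to the building event.
(e) Not entailed — the narrative places the photographing before the spotting, not after.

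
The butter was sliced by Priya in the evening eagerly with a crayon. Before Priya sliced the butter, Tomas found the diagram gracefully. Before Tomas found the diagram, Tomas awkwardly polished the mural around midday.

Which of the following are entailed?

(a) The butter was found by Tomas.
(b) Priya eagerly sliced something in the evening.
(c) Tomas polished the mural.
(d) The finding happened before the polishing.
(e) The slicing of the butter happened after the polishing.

(a) Not entailed — Tomas found the diagram, not the butter; the butter belongs to the slicing event.
(b) Entailed — the original entails any weakening of itself; this just drops 'with a crayon' and generalizes the patient.
(c) Entailed — the original entails any weakening of itself; this just drops 'awkwardly', 'around midday'.
(d) Not entailed — the narrative places the polishing before the finding, not after.
(e) Entailed — the narrative places the polishing before the slicing.

(b), (c), (e)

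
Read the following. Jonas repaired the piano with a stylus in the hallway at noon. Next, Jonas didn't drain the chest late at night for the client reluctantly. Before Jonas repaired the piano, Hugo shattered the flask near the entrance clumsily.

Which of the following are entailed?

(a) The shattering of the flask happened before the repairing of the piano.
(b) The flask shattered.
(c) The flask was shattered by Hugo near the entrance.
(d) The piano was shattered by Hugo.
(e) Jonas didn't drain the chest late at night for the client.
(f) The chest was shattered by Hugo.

(a), (b), (c)

(a) Entailed — the narrative places the shattering before the repairing.
(b) Entailed — 'Hugo shattered the flask' is causative; it entails the inchoative 'the flask shattered'.
(c) Entailed — dropping 'clumsily' leaves a sub-description the original still satisfies.
(d) Not entailed — Hugo shattered the flask, not the piano; the piano belongs to the repairing event.
(e) Not entailed — dropping 'reluctantly' under negation is not valid — the original leaves open that Jonas drained the chest some other way.
(f) Not entailed — Hugo shattered the flask, not the chest; the chest belongs to the draining event.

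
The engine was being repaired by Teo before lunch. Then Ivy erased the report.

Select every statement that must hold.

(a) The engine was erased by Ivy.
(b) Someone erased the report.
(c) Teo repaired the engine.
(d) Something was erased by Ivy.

(b), (d)

(a) Not entailed — Ivy erased the report, not the engine; the engine belongs to the repairing event.
(b) Entailed — generalizing the agent leaves a sub-description the original still satisfies.
(c) Not entailed — 'was repairing' is progressive on an accomplishment; it does not entail the completed 'repaired'.
(d) Entailed — the original entails any weakening of itself; this just generalizes the patient.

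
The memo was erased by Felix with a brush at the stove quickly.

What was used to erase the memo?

'with a brush' marks the instrument of the erasing event.

a brush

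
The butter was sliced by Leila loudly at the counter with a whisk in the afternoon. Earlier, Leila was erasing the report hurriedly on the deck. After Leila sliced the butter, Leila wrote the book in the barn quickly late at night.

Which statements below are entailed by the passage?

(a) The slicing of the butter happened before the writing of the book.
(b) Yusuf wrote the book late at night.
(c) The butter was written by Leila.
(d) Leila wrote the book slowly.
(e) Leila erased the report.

(a)

(a) Entailed — the narrative places the slicing before the writing.
(b) Not entailed — the passage has Leila writing the book, not Yusuf.
(c) Not entailed — Leila wrote the book, not the butter; the butter belongs to the slicing event.
(d) Not entailed — 'slowly' adds a manner not in (and inconsistent with) the original.
(e) Not entailed — 'was erasing' is progressive on an accomplishment; it does not entail the completed 'erased'.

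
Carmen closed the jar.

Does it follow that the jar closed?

'Carmen closed the jar' is the causative; it entails the inchoative 'the jar closed'.

yes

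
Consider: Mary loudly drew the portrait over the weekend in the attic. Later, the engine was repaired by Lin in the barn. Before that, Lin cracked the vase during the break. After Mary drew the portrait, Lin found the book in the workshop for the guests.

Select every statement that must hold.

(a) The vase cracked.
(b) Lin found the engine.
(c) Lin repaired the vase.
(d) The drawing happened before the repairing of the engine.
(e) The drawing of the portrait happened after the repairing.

(a), (d)

(a) Entailed — 'Lin cracked the vase' is causative; it entails the inchoative 'the vase cracked'.
(b) Not entailed — Lin found the book, not the engine; the engine belongs to the repairing event.
(c) Not entailed — Lin repaired the engine, not the vase; the vase belongs to the cracking event.
(d) Entailed — the narrative places the drawing before the repairing.
(e) Not entailed — the narrative places the drawing before the repairing, not after.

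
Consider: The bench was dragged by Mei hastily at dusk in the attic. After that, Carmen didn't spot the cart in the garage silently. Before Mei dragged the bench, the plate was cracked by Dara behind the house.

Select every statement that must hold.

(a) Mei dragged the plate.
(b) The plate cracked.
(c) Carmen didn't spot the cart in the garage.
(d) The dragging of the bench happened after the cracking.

(b), (d)

(a) Not entailed — Mei dragged the bench, not the plate; the plate belongs to the cracking event.
(b) Entailed — 'Dara cracked the plate' is causative; it entails the inchoative 'the plate cracked'.
(c) Not entailed — dropping 'silently' under negation is not valid — the original leaves open that Carmen spotted the cart some other way.
(d) Entailed — the narrative places the cracking before the dragging.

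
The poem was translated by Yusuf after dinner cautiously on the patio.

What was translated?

the poem

'the poem' marks the patient of the translating event.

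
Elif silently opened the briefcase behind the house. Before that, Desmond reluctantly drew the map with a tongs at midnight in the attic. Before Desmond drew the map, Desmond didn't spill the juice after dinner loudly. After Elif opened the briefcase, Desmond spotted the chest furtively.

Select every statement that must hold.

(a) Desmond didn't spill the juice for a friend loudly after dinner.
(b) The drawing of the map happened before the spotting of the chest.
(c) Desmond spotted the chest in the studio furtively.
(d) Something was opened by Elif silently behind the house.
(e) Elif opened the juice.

(a) Entailed — under negation, adding a further restriction is entailed: if no such spilling event occurred, none occurred for a friend either.
(b) Entailed — the narrative places the drawing before the spotting.
(c) Not entailed — 'in the studio' adds information not in the original event.
(d) Entailed — this follows by dropping conjuncts from the opening event's description.
(e) Not entailed — Elif opened the briefcase, not the juice; the juice belongs to the spilling event.

(a), (b), (d)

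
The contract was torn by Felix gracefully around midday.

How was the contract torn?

'gracefully' marks the manner of the tearing event.

gracefully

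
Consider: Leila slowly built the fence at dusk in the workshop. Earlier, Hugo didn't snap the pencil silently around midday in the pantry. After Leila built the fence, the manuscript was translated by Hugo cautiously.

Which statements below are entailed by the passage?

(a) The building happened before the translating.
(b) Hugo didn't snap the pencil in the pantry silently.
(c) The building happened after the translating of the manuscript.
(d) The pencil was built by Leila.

(a) Entailed — the narrative places the building before the translating.
(b) Not entailed — dropping 'around midday' under negation is not valid — the original leaves open that Hugo snapped the pencil some other way.
(c) Not entailed — the narrative places the building before the translating, not after.
(d) Not entailed — Leila built the fence, not the pencil; the pencil belongs to the snapping event.

(a)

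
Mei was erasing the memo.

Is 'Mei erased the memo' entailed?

'was erasing' is progressive; for an accomplishment like 'erase the memo', it doesn't entail completion.

no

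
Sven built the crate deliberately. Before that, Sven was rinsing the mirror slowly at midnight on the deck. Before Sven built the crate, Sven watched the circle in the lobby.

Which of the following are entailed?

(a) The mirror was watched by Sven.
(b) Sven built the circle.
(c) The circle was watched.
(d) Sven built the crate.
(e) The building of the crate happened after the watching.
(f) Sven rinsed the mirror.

(c), (d), (e), (f)

(a) Not entailed — Sven watched the circle, not the mirror; the mirror belongs to the rinsing event.
(b) Not entailed — Sven built the crate, not the circle; the circle belongs to the watching event.
(c) Entailed — the original entails any weakening of itself; this just drops 'in the lobby' and generalizes the agent.
(d) Entailed — this follows by dropping conjuncts from the building event's description.
(e) Entailed — the narrative places the watching before the building.
(f) Entailed — 'rinse' is an activity; 'was rinsing' entails that some rinsing happened, so 'rinsed' holds.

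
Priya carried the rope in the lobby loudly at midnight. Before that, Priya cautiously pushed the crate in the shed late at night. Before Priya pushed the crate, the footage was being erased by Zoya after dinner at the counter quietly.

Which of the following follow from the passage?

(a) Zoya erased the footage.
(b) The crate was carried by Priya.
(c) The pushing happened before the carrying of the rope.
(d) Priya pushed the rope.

(c)

(a) Not entailed — 'was erasing' is progressive on an accomplishment; it does not entail the completed 'erased'.
(b) Not entailed — Priya carried the rope, not the crate; the crate belongs to the pushing event.
(c) Entailed — the narrative places the pushing before the carrying.
(d) Not entailed — Priya pushed the crate, not the rope; the rope belongs to the carrying event.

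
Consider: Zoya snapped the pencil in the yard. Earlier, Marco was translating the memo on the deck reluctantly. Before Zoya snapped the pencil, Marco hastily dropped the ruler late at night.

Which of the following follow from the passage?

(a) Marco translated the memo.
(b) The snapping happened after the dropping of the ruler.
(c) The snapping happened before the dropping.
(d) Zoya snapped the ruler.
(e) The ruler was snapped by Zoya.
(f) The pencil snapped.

(b), (f)

(a) Not entailed — 'was translating' is progressive on an accomplishment; it does not entail the completed 'translated'.
(b) Entailed — the narrative places the dropping before the snapping.
(c) Not entailed — the narrative places the dropping before the snapping, not after.
(d) Not entailed — Zoya snapped the pencil, not the ruler; the ruler belongs to the dropping event.
(e) Not entailed — Zoya snapped the pencil, not the ruler; the ruler belongs to the dropping event.
(f) Entailed — 'Zoya snapped the pencil' is causative; it entails the inchoative 'the pencil snapped'.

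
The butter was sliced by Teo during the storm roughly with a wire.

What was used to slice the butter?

a wire

'with a wire' marks the instrument of the slicing event.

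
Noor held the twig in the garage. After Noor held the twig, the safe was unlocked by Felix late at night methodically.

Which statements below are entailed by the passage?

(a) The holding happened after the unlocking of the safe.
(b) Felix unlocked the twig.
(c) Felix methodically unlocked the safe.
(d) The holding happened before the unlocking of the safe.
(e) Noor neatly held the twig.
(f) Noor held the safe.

(a) Not entailed — the narrative places the holding before the unlocking, not after.
(b) Not entailed — Felix unlocked the safe, not the twig; the twig belongs to the holding event.
(c) Entailed — the original entails any weakening of itself; this just drops 'late at night'.
(d) Entailed — the narrative places the holding before the unlocking.
(e) Not entailed — 'neatly' adds information not in the original event.
(f) Not entailed — Noor held the twig, not the safe; the safe belongs to the unlocking event.

(c), (d)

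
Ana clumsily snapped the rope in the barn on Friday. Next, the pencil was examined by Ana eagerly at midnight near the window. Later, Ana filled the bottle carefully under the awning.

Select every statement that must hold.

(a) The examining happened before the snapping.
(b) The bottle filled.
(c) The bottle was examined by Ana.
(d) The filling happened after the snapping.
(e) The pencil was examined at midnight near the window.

(a) Not entailed — the narrative places the snapping before the examining, not after.
(b) Entailed — 'Ana filled the bottle' is causative; it entails the inchoative 'the bottle filled'.
(c) Not entailed — Ana examined the pencil, not the bottle; the bottle belongs to the filling event.
(d) Entailed — the narrative places the snapping before the filling.
(e) Entailed — every conjunct here is already in the original examining event.

(b), (d), (e)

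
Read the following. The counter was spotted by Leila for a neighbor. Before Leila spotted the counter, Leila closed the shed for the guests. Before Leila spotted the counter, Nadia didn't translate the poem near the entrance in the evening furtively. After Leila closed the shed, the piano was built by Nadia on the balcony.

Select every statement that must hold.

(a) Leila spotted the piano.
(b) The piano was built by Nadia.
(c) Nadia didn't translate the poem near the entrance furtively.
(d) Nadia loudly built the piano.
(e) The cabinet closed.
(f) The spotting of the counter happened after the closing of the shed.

(b), (f)

(a) Not entailed — Leila spotted the counter, not the piano; the piano belongs to the building event.
(b) Entailed — this follows by dropping conjuncts from the building event's description.
(c) Not entailed — dropping 'in the evening' under negation is not valid — the original leaves open that Nadia translated the poem some other way.
(d) Not entailed — 'loudly' adds information not in the original event.
(e) Not entailed — the shed is what closed, not the cabinet.
(f) Entailed — the narrative places the closing before the spotting.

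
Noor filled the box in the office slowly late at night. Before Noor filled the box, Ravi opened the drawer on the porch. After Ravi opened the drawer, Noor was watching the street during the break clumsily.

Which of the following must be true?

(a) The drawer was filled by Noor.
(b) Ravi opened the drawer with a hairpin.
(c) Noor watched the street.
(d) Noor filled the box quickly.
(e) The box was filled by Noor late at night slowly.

(c), (e)

(a) Not entailed — Noor filled the box, not the drawer; the drawer belongs to the opening event.
(b) Not entailed — 'with a hairpin' adds information not in the original event.
(c) Entailed — 'watch' is an activity; 'was watching' entails that some watching happened, so 'watched' holds.
(d) Not entailed — 'quickly' adds a manner not in (and inconsistent with) the original.
(e) Entailed — dropping 'in the office' leaves a sub-description the original still satisfies.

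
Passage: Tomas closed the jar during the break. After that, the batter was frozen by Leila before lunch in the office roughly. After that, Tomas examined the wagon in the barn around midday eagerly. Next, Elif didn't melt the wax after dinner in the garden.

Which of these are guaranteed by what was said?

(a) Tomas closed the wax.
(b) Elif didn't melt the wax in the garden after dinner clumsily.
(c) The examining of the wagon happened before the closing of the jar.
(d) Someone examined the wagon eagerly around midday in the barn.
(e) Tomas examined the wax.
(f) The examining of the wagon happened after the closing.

(a) Not entailed — Tomas closed the jar, not the wax; the wax belongs to the melting event.
(b) Entailed — under negation, adding a further restriction is entailed: if no such melting event occurred, none occurred clumsily either.
(c) Not entailed — the narrative places the closing before the examining, not after.
(d) Entailed — the original entails any weakening of itself; this just generalizes the agent.
(e) Not entailed — Tomas examined the wagon, not the wax; the wax belongs to the melting event.
(f) Entailed — the narrative places the closing before the examining.

(b), (d), (f)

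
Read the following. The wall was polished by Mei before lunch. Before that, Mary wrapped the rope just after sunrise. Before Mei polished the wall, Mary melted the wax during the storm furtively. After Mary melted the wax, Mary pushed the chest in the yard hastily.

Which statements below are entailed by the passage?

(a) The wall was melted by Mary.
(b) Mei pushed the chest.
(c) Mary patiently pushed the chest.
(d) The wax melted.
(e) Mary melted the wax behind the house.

(a) Not entailed — Mary melted the wax, not the wall; the wall belongs to the polishing event.
(b) Not entailed — the passage has Mary pushing the chest, not Mei.
(c) Not entailed — 'patiently' adds a manner not in (and inconsistent with) the original.
(d) Entailed — 'Mary melted the wax' is causative; it entails the inchoative 'the wax melted'.
(e) Not entailed — 'behind the house' adds information not in the original event.

(d)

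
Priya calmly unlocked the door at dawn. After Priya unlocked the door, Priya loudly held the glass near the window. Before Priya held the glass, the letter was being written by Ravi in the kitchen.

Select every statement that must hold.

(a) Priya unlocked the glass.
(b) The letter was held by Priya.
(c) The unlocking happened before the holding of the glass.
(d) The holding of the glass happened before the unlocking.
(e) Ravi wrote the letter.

(c)

(a) Not entailed — Priya unlocked the door, not the glass; the glass belongs to the holding event.
(b) Not entailed — Priya held the glass, not the letter; the letter belongs to the writing event.
(c) Entailed — the narrative places the unlocking before the holding.
(d) Not entailed — the narrative places the unlocking before the holding, not after.
(e) Not entailed — 'was writing' is progressive on an accomplishment; it does not entail the completed 'wrote'.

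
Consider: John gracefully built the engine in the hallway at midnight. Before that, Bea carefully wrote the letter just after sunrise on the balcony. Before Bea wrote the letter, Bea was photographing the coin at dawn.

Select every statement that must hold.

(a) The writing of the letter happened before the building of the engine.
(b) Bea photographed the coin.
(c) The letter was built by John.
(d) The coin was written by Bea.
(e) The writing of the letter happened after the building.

(a)

(a) Entailed — the narrative places the writing before the building.
(b) Not entailed — 'was photographing' is progressive on an accomplishment; it does not entail the completed 'photographed'.
(c) Not entailed — John built the engine, not the letter; the letter belongs to the writing event.
(d) Not entailed — Bea wrote the letter, not the coin; the coin belongs to the photographing event.
(e) Not entailed — the narrative places the writing before the building, not after.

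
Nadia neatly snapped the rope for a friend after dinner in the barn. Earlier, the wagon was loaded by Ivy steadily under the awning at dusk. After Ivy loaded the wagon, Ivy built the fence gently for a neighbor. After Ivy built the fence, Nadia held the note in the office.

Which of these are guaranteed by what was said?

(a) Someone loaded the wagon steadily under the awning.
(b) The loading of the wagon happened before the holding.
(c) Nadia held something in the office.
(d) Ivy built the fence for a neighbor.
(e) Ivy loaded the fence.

(a), (b), (c), (d)

(a) Entailed — every conjunct here is already in the original loading event.
(b) Entailed — the narrative places the loading before the holding.
(c) Entailed — this follows by dropping conjuncts from the holding event's description.
(d) Entailed — the original entails any weakening of itself; this just drops 'gently'.
(e) Not entailed — Ivy loaded the wagon, not the fence; the fence belongs to the building event.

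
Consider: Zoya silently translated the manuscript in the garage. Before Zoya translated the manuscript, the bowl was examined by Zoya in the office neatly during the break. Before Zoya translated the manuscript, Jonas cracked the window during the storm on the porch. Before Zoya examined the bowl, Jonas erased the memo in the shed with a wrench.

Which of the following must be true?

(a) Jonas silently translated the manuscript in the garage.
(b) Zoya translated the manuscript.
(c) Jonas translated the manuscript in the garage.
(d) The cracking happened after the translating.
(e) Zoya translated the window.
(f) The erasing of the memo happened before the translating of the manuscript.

(a) Not entailed — the passage has Zoya translating the manuscript, not Jonas.
(b) Entailed — the original entails any weakening of itself; this just drops 'in the garage', 'silently'.
(c) Not entailed — the passage has Zoya translating the manuscript, not Jonas.
(d) Not entailed — the narrative places the cracking before the translating, not after.
(e) Not entailed — Zoya translated the manuscript, not the window; the window belongs to the cracking event.
(f) Entailed — the narrative places the erasing before the translating.

(b), (f)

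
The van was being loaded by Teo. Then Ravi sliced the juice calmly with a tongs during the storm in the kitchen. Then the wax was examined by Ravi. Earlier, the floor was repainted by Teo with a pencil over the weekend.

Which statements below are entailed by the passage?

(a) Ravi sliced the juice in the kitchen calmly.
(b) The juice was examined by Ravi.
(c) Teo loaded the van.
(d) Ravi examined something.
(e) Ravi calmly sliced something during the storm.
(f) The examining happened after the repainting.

(a) Entailed — dropping 'during the storm', 'with a tongs' leaves a sub-description the original still satisfies.
(b) Not entailed — Ravi examined the wax, not the juice; the juice belongs to the slicing event.
(c) Not entailed — 'was loading' is progressive on an accomplishment; it does not entail the completed 'loaded'.
(d) Entailed — this follows by dropping conjuncts from the examining event's description.
(e) Entailed — every conjunct here is already in the original slicing event.
(f) Entailed — the narrative places the repainting before the examining.

(a), (d), (e), (f)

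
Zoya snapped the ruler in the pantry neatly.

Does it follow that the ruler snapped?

'Zoya snapped the ruler' is the causative; it entails the inchoative 'the ruler snapped'.

yes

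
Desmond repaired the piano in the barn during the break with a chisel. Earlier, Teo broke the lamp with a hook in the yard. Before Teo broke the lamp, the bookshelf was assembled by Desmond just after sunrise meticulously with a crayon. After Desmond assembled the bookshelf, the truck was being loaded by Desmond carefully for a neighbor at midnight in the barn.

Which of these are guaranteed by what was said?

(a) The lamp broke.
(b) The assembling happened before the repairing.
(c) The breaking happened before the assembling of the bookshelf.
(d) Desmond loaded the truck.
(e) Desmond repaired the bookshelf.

(a), (b)

(a) Entailed — 'Teo broke the lamp' is causative; it entails the inchoative 'the lamp broke'.
(b) Entailed — the narrative places the assembling before the repairing.
(c) Not entailed — the narrative places the assembling before the breaking, not after.
(d) Not entailed — 'was loading' is progressive on an accomplishment; it does not entail the completed 'loaded'.
(e) Not entailed — Desmond repaired the piano, not the bookshelf; the bookshelf belongs to the assembling event.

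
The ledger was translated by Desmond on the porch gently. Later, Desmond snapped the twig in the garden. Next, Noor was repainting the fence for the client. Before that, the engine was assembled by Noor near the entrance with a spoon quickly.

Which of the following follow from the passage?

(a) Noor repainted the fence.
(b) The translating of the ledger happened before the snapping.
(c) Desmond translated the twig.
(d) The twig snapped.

(a) Not entailed — 'was repainting' is progressive on an accomplishment; it does not entail the completed 'repainted'.
(b) Entailed — the narrative places the translating before the snapping.
(c) Not entailed — Desmond translated the ledger, not the twig; the twig belongs to the snapping event.
(d) Entailed — 'Desmond snapped the twig' is causative; it entails the inchoative 'the twig snapped'.

(b), (d)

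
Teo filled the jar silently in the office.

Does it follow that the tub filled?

no

Nothing is said about any tub; only the jar is affected.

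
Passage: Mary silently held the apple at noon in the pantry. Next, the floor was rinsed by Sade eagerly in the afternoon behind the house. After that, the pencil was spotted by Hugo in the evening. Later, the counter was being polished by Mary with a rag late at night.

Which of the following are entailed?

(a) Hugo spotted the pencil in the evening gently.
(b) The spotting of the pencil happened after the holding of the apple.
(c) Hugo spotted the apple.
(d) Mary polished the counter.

(b), (d)

(a) Not entailed — 'gently' adds information not in the original event.
(b) Entailed — the narrative places the holding before the spotting.
(c) Not entailed — Hugo spotted the pencil, not the apple; the apple belongs to the holding event.
(d) Entailed — 'polish' is an activity; 'was polishing' entails that some polishing happened, so 'polished' holds.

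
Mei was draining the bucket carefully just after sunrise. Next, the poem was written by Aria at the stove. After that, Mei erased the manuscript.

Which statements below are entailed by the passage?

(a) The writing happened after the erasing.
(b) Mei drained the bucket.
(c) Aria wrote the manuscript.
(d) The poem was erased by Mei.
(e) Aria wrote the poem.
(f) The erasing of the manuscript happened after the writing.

(a) Not entailed — the narrative places the writing before the erasing, not after.
(b) Not entailed — 'was draining' is progressive on an accomplishment; it does not entail the completed 'drained'.
(c) Not entailed — Aria wrote the poem, not the manuscript; the manuscript belongs to the erasing event.
(d) Not entailed — Mei erased the manuscript, not the poem; the poem belongs to the writing event.
(e) Entailed — this follows by dropping conjuncts from the writing event's description.
(f) Entailed — the narrative places the writing before the erasing.

(e), (f)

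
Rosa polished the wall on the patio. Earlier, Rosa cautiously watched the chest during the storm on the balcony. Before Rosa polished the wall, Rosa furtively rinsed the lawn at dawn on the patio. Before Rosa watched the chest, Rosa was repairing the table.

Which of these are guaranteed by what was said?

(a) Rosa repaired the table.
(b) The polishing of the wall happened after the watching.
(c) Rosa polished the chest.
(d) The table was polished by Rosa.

(a) Not entailed — 'was repairing' is progressive on an accomplishment; it does not entail the completed 'repaired'.
(b) Entailed — the narrative places the watching before the polishing.
(c) Not entailed — Rosa polished the wall, not the chest; the chest belongs to the watching event.
(d) Not entailed — Rosa polished the wall, not the table; the table belongs to the repairing event.

(b)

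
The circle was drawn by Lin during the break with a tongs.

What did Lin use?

'with a tongs' marks the instrument of the drawing event.

a tongs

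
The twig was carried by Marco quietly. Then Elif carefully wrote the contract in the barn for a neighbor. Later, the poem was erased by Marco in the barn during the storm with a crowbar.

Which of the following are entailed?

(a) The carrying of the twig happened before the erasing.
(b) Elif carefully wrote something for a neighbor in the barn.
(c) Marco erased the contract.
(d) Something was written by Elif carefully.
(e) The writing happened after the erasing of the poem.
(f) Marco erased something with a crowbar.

(a), (b), (d), (f)

(a) Entailed — the narrative places the carrying before the erasing.
(b) Entailed — this follows by dropping conjuncts from the writing event's description.
(c) Not entailed — Marco erased the poem, not the contract; the contract belongs to the writing event.
(d) Entailed — dropping 'for a neighbor', 'in the barn' and generalizing the patient leaves a sub-description the original still satisfies.
(e) Not entailed — the narrative places the writing before the erasing, not after.
(f) Entailed — dropping 'in the barn', 'during the storm' and generalizing the patient leaves a sub-description the original still satisfies.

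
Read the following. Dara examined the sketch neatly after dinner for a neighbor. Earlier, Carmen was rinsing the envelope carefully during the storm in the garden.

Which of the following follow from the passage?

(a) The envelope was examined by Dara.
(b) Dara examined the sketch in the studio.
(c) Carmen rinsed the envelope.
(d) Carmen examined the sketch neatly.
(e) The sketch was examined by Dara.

(a) Not entailed — Dara examined the sketch, not the envelope; the envelope belongs to the rinsing event.
(b) Not entailed — 'in the studio' adds information not in the original event.
(c) Entailed — 'rinse' is an activity; 'was rinsing' entails that some rinsing happened, so 'rinsed' holds.
(d) Not entailed — the passage has Dara examining the sketch, not Carmen.
(e) Entailed — this follows by dropping conjuncts from the examining event's description.

(c), (e)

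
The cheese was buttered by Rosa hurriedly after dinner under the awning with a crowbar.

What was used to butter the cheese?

'with a crowbar' marks the instrument of the buttering event.

a crowbar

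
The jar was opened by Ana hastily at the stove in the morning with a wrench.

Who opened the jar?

'Ana' marks the agent of the opening event.

Ana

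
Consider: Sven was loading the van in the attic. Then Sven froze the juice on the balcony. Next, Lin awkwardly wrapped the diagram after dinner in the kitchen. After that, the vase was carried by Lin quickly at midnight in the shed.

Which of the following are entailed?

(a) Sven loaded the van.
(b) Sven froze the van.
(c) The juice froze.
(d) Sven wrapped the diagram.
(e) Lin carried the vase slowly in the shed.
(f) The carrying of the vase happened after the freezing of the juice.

(c), (f)

(a) Not entailed — 'was loading' is progressive on an accomplishment; it does not entail the completed 'loaded'.
(b) Not entailed — Sven froze the juice, not the van; the van belongs to the loading event.
(c) Entailed — 'Sven froze the juice' is causative; it entails the inchoative 'the juice froze'.
(d) Not entailed — the passage has Lin wrapping the diagram, not Sven.
(e) Not entailed — 'slowly' adds a manner not in (and inconsistent with) the original.
(f) Entailed — the narrative places the freezing before the carrying.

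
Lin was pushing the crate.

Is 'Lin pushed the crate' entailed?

yes

'push' is atelic; if Lin was pushing the crate, then Lin pushed the crate (for some time).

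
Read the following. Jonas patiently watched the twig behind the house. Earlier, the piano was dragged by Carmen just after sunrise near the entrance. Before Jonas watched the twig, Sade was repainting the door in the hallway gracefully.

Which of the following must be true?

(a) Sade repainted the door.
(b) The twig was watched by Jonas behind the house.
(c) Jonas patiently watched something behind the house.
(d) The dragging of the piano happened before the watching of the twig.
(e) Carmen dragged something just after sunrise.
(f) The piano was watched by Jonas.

(a) Not entailed — 'was repainting' is progressive on an accomplishment; it does not entail the completed 'repainted'.
(b) Entailed — dropping 'patiently' leaves a sub-description the original still satisfies.
(c) Entailed — this follows by dropping conjuncts from the watching event's description.
(d) Entailed — the narrative places the dragging before the watching.
(e) Entailed — every conjunct here is already in the original dragging event.
(f) Not entailed — Jonas watched the twig, not the piano; the piano belongs to the dragging event.

(b), (c), (d), (e)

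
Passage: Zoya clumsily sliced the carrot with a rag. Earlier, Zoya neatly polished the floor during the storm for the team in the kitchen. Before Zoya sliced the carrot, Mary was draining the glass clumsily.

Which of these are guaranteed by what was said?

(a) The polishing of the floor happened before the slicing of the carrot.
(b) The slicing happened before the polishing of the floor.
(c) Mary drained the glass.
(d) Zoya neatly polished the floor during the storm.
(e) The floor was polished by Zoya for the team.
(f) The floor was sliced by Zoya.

(a) Entailed — the narrative places the polishing before the slicing.
(b) Not entailed — the narrative places the polishing before the slicing, not after.
(c) Not entailed — 'was draining' is progressive on an accomplishment; it does not entail the completed 'drained'.
(d) Entailed — dropping 'for the team', 'in the kitchen' leaves a sub-description the original still satisfies.
(e) Entailed — every conjunct here is already in the original polishing event.
(f) Not entailed — Zoya sliced the carrot, not the floor; the floor belongs to the polishing event.

(a), (d), (e)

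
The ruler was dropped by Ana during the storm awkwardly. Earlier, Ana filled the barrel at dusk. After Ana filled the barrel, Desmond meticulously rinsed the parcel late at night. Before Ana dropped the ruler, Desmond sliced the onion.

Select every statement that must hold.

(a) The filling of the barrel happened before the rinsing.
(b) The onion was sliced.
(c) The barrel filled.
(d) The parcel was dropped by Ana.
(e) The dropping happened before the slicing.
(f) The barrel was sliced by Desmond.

(a) Entailed — the narrative places the filling before the rinsing.
(b) Entailed — every conjunct here is already in the original slicing event.
(c) Entailed — 'Ana filled the barrel' is causative; it entails the inchoative 'the barrel filled'.
(d) Not entailed — Ana dropped the ruler, not the parcel; the parcel belongs to the rinsing event.
(e) Not entailed — the narrative places the slicing before the dropping, not after.
(f) Not entailed — Desmond sliced the onion, not the barrel; the barrel belongs to the filling event.

(a), (b), (c)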